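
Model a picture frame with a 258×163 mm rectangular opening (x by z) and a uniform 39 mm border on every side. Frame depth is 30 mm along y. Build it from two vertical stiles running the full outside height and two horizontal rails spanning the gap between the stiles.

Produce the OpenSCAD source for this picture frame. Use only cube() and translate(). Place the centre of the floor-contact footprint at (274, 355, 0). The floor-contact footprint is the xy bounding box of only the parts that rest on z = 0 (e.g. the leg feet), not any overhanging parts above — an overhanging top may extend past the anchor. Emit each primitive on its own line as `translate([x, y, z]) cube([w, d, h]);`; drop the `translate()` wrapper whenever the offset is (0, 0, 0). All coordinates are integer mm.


translate([106, 340, 0]) cube([39, 30, 241]);
translate([403, 340, 0]) cube([39, 30, 241]);
translate([145, 340, 0]) cube([258, 30, 39]);
translate([145, 340, 202]) cube([258, 30, 39]);


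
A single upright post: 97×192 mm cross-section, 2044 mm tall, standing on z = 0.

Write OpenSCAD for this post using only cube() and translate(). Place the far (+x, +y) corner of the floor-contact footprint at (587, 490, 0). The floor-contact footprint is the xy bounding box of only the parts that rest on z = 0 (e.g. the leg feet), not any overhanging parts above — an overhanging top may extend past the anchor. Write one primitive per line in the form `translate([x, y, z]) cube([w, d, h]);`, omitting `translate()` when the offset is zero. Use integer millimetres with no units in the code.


translate([490, 298, 0]) cube([97, 192, 2044]);


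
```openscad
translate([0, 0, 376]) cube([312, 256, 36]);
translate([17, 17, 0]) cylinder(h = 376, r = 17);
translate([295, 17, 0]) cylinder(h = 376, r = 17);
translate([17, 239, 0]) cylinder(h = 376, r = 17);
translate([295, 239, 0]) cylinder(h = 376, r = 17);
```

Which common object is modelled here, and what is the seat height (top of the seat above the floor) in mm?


A stool. The seat height is 412 mm.

A 312×256×36 slab at z = 376 on four corner cylinders — a stool. The seat top is 376 + 36 = 412 mm.


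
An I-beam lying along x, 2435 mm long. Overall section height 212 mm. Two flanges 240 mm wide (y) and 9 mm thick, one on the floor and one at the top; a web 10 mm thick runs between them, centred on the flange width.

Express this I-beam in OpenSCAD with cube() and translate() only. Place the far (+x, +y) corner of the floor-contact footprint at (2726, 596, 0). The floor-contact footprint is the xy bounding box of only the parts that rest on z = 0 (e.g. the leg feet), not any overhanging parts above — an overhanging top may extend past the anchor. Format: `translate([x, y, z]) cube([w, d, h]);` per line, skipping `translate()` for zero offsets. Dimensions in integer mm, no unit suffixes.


translate([291, 356, 0]) cube([2435, 240, 9]);
translate([291, 471, 9]) cube([2435, 10, 194]);
translate([291, 356, 203]) cube([2435, 240, 9]);


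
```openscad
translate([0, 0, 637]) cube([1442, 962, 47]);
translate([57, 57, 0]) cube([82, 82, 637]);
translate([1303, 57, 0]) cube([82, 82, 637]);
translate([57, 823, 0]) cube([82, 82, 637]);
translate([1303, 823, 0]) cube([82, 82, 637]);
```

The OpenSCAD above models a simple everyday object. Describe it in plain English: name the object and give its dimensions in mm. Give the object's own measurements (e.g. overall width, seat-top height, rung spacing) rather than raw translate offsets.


A table: top 1442 mm (x) × 962 mm (y), 47 mm thick, upper face at z = 684 mm, on four 82×82 mm square legs, each inset 57 mm from the nearest pair of top edges from z = 0 to the bottom of the top.


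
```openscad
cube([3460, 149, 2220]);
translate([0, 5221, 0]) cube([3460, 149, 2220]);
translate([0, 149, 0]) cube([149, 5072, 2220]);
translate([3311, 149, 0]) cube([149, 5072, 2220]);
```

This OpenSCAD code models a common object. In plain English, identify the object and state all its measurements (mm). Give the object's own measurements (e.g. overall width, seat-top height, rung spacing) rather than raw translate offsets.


The wall frame of a small rectangular building: four walls, each 2220 mm tall and 149 mm thick, enclosing a footprint 3460 mm (x) by 5370 mm (y) outside-to-outside, with no floor or roof. The front and back walls (the −y and +y sides) span the full width; the two side walls fit between them.


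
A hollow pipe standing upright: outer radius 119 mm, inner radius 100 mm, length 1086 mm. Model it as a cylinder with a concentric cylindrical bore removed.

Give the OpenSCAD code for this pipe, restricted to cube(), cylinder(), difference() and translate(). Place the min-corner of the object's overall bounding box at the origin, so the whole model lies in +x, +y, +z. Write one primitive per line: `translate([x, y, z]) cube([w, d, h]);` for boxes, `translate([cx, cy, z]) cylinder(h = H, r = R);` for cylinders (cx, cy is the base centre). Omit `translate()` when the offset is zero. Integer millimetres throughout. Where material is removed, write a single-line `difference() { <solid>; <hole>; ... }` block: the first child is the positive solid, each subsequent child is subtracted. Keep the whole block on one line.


difference() { translate([119, 119, 0]) cylinder(h = 1086, r = 119); translate([119, 119, 0]) cylinder(h = 1086, r = 100); }


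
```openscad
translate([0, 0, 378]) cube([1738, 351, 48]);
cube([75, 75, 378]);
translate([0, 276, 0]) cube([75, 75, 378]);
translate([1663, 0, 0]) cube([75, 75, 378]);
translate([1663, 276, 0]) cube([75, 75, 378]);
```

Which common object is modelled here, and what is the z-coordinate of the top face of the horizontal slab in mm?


A bench. The seat-top height is 426 mm.

A long slab on four corner posts — a bench. The slab sits at z = 378 with thickness 48, so the top is 378 + 48 = 426 mm.


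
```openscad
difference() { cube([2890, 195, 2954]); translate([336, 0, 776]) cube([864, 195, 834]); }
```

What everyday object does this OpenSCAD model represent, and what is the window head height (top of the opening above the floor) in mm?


A wall with a window opening. The window head height is 1610 mm.

A wall with a rectangular opening subtracted — a window. Sill at z = 776, opening 834 mm tall, so the head is at 776 + 834 = 1610 mm.


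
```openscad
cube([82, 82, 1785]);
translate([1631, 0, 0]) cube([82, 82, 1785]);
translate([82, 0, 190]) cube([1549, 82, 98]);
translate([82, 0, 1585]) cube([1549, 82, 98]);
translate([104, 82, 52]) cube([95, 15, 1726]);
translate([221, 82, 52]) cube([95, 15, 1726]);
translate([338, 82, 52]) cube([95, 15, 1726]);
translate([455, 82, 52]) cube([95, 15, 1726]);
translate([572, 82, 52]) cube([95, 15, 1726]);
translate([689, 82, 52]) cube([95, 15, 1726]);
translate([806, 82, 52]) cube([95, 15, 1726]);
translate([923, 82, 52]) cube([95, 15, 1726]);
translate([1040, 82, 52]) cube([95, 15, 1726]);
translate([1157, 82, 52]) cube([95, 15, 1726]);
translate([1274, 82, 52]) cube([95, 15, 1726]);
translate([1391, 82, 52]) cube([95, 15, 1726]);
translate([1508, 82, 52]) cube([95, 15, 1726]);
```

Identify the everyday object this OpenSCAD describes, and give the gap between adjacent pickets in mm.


A fence section. The picket gap is 22 mm.

Two posts, two rails, 13 pickets — a fence section. Span 1549 mm holds 13 pickets of 95 mm with 14 equal gaps: ⌊(1549 − 13·95) / 14⌋ = 22 mm.


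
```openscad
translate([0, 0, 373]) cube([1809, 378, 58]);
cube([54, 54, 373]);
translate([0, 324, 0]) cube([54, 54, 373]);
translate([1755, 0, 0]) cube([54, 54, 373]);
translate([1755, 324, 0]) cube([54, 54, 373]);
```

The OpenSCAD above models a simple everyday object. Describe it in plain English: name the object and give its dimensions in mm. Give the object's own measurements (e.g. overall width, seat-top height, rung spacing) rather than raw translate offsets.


A bench: a 1809×378 mm seat slab, 58 mm thick, top at z = 431 mm, on four 54×54 mm square legs flush with the seat corners and standing on z = 0.


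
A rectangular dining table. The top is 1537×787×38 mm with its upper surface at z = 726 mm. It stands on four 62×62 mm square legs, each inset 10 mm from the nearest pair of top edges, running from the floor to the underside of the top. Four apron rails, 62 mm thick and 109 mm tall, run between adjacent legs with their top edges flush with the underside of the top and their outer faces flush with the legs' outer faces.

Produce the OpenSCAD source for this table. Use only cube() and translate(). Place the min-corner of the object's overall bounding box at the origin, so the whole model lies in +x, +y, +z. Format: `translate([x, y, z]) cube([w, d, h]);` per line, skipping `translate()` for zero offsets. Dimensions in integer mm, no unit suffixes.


// leg_h = 726 - 38 = 688
// apron z = 688 - 109 = 579
translate([0, 0, 688]) cube([1537, 787, 38]);
translate([10, 10, 0]) cube([62, 62, 688]);
translate([1465, 10, 0]) cube([62, 62, 688]);
translate([10, 715, 0]) cube([62, 62, 688]);
translate([1465, 715, 0]) cube([62, 62, 688]);
translate([72, 10, 579]) cube([1393, 62, 109]);
translate([72, 715, 579]) cube([1393, 62, 109]);
translate([10, 72, 579]) cube([62, 643, 109]);
translate([1465, 72, 579]) cube([62, 643, 109]);


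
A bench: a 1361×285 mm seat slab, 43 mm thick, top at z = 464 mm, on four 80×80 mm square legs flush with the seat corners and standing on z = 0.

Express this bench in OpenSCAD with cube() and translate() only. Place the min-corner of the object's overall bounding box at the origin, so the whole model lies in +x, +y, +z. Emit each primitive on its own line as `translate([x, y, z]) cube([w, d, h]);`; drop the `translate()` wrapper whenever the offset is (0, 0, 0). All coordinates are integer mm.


translate([0, 0, 421]) cube([1361, 285, 43]);
cube([80, 80, 421]);
translate([0, 205, 0]) cube([80, 80, 421]);
translate([1281, 0, 0]) cube([80, 80, 421]);
translate([1281, 205, 0]) cube([80, 80, 421]);


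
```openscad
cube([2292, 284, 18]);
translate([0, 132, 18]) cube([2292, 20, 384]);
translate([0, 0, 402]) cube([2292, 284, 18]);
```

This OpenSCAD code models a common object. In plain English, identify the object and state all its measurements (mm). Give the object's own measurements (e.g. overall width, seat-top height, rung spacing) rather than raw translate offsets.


An I-beam lying along x, 2292 mm long. Overall section height 420 mm. Two flanges 284 mm wide (y) and 18 mm thick, one on the floor and one at the top; a web 20 mm thick runs between them, centred on the flange width.


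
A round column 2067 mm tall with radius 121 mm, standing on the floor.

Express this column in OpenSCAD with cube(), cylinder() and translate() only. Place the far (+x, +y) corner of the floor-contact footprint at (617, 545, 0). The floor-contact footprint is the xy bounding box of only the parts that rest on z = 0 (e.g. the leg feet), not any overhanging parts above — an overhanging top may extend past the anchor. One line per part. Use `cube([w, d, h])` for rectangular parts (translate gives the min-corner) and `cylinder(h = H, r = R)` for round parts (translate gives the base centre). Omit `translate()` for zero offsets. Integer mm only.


translate([496, 424, 0]) cylinder(h = 2067, r = 121);


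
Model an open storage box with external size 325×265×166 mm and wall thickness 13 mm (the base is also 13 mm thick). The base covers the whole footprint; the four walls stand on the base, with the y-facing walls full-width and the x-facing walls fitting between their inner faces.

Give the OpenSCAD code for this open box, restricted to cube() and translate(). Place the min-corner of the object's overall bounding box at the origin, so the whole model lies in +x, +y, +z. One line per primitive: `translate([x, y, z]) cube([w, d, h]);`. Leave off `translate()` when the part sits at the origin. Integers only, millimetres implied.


cube([325, 265, 13]);
translate([0, 0, 13]) cube([325, 13, 153]);
translate([0, 252, 13]) cube([325, 13, 153]);
translate([0, 13, 13]) cube([13, 239, 153]);
translate([312, 13, 13]) cube([13, 239, 153]);


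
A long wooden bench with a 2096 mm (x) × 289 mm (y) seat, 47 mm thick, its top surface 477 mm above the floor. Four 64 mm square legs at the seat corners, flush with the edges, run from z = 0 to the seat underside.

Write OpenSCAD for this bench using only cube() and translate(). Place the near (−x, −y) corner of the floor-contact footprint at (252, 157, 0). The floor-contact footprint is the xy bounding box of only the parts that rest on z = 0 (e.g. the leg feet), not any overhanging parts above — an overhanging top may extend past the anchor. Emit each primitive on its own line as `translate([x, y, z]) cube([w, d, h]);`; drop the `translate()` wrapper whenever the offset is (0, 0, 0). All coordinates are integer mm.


translate([252, 157, 430]) cube([2096, 289, 47]);
translate([252, 157, 0]) cube([64, 64, 430]);
translate([252, 382, 0]) cube([64, 64, 430]);
translate([2284, 157, 0]) cube([64, 64, 430]);
translate([2284, 382, 0]) cube([64, 64, 430]);


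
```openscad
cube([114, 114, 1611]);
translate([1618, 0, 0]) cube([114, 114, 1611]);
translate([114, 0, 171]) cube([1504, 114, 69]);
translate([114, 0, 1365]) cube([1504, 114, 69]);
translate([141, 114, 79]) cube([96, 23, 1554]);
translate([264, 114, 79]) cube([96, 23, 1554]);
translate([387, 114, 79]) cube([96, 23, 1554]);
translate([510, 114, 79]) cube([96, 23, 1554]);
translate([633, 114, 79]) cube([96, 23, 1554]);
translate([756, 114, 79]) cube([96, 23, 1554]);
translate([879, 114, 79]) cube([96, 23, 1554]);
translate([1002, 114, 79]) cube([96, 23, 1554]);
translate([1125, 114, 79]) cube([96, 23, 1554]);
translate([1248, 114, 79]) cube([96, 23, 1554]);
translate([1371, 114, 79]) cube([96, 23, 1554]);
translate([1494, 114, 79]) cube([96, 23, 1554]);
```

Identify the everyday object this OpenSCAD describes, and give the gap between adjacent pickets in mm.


A fence section. The picket gap is 27 mm.

Two posts, two rails, 12 pickets — a fence section. Span 1504 mm holds 12 pickets of 96 mm with 13 equal gaps: ⌊(1504 − 12·96) / 13⌋ = 27 mm.


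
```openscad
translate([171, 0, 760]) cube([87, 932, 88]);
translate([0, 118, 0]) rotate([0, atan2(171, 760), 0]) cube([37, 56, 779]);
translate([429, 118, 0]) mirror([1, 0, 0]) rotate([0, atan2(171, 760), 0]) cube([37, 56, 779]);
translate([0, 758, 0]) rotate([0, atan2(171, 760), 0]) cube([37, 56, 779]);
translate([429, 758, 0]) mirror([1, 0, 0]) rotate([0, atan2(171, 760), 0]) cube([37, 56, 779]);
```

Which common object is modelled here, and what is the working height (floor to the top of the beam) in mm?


A sawhorse. The overall height is 848 mm.

A beam across two mirrored pairs of raked legs — a sawhorse. The beam's underside is at z = 760 (matching the legs' vertical rise in atan2(171, 760)) and the beam is 88 mm tall, so its top is at 760 + 88 = 848 mm. The raked legs top out at the beam's underside, so that is the highest point.


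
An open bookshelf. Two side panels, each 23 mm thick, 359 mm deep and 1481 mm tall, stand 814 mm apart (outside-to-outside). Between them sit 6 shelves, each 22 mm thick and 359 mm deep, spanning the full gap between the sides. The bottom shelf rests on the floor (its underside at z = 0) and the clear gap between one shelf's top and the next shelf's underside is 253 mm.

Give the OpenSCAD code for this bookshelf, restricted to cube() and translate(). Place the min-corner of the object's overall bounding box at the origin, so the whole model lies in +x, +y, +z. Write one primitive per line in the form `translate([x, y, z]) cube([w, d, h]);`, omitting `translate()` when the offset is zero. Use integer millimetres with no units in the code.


cube([23, 359, 1481]);
translate([791, 0, 0]) cube([23, 359, 1481]);
translate([23, 0, 0]) cube([768, 359, 22]);
translate([23, 0, 275]) cube([768, 359, 22]);
translate([23, 0, 550]) cube([768, 359, 22]);
translate([23, 0, 825]) cube([768, 359, 22]);
translate([23, 0, 1100]) cube([768, 359, 22]);
translate([23, 0, 1375]) cube([768, 359, 22]);


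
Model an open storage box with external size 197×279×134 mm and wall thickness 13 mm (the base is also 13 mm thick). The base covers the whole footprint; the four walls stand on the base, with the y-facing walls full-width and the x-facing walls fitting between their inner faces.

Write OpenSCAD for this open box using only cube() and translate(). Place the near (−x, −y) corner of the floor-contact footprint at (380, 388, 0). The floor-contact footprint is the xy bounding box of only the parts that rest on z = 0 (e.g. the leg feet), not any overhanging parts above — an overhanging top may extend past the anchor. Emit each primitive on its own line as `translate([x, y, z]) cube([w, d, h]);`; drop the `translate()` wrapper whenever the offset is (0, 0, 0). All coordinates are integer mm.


translate([380, 388, 0]) cube([197, 279, 13]);
translate([380, 388, 13]) cube([197, 13, 121]);
translate([380, 654, 13]) cube([197, 13, 121]);
translate([380, 401, 13]) cube([13, 253, 121]);
translate([564, 401, 13]) cube([13, 253, 121]);


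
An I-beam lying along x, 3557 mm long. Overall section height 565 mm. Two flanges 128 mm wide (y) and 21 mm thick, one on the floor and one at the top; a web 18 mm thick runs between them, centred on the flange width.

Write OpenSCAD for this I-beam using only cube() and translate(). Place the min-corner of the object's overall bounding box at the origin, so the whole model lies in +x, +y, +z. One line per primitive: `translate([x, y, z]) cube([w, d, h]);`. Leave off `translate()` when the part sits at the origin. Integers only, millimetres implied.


cube([3557, 128, 21]);
translate([0, 55, 21]) cube([3557, 18, 523]);
translate([0, 0, 544]) cube([3557, 128, 21]);


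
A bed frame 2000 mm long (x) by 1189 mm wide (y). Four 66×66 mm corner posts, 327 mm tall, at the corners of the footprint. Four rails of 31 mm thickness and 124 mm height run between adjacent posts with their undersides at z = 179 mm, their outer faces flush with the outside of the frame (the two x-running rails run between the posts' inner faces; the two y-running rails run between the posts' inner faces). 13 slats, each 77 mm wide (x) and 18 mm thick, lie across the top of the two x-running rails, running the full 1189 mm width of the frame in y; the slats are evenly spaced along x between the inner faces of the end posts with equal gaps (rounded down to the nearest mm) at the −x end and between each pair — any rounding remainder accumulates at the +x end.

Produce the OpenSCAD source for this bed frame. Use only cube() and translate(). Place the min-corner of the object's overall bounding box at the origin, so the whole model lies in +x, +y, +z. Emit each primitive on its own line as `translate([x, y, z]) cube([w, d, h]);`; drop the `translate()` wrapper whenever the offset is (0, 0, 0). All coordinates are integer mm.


cube([66, 66, 327]);
translate([0, 1123, 0]) cube([66, 66, 327]);
translate([1934, 0, 0]) cube([66, 66, 327]);
translate([1934, 1123, 0]) cube([66, 66, 327]);
translate([66, 0, 179]) cube([1868, 31, 124]);
translate([66, 1158, 179]) cube([1868, 31, 124]);
translate([0, 66, 179]) cube([31, 1057, 124]);
translate([1969, 66, 179]) cube([31, 1057, 124]);
translate([127, 0, 303]) cube([77, 1189, 18]);
translate([265, 0, 303]) cube([77, 1189, 18]);
translate([403, 0, 303]) cube([77, 1189, 18]);
translate([541, 0, 303]) cube([77, 1189, 18]);
translate([679, 0, 303]) cube([77, 1189, 18]);
translate([817, 0, 303]) cube([77, 1189, 18]);
translate([955, 0, 303]) cube([77, 1189, 18]);
translate([1093, 0, 303]) cube([77, 1189, 18]);
translate([1231, 0, 303]) cube([77, 1189, 18]);
translate([1369, 0, 303]) cube([77, 1189, 18]);
translate([1507, 0, 303]) cube([77, 1189, 18]);
translate([1645, 0, 303]) cube([77, 1189, 18]);
translate([1783, 0, 303]) cube([77, 1189, 18]);


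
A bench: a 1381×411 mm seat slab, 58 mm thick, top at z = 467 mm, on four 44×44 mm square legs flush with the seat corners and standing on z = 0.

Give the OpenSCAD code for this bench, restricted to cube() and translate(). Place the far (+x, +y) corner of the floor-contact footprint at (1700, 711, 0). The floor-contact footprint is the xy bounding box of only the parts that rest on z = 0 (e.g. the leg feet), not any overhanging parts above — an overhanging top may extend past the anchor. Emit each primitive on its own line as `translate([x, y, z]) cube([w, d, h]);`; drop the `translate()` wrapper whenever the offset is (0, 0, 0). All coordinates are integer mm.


translate([319, 300, 409]) cube([1381, 411, 58]);
translate([319, 300, 0]) cube([44, 44, 409]);
translate([319, 667, 0]) cube([44, 44, 409]);
translate([1656, 300, 0]) cube([44, 44, 409]);
translate([1656, 667, 0]) cube([44, 44, 409]);


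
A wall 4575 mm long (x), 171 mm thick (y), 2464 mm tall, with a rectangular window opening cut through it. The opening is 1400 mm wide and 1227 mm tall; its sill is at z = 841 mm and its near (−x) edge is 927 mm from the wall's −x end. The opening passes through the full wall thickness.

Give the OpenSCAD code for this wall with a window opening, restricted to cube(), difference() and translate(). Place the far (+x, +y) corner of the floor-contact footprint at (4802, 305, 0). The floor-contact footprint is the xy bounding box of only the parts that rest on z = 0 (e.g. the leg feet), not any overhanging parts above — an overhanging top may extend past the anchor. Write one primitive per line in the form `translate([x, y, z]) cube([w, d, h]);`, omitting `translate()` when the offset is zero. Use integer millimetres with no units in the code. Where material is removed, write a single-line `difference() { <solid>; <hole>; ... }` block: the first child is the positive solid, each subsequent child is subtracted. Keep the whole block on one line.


difference() { translate([227, 134, 0]) cube([4575, 171, 2464]); translate([1154, 134, 841]) cube([1400, 171, 1227]); }


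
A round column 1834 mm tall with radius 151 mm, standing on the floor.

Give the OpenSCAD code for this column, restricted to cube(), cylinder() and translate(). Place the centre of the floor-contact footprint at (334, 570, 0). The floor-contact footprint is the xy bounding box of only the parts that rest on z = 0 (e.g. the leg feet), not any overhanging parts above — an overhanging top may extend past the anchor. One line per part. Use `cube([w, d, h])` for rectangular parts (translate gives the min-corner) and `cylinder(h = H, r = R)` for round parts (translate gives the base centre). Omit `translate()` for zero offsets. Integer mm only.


translate([334, 570, 0]) cylinder(h = 1834, r = 151);


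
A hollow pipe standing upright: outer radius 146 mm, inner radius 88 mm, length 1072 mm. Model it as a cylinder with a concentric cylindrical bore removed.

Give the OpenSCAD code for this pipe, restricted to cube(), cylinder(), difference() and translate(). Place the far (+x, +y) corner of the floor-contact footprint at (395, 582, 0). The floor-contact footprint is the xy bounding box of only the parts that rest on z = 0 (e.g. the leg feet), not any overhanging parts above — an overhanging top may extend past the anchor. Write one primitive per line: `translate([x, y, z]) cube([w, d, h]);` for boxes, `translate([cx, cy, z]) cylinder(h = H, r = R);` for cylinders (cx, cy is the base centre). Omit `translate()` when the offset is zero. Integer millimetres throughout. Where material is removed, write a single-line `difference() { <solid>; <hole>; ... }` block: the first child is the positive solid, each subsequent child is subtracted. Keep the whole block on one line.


difference() { translate([249, 436, 0]) cylinder(h = 1072, r = 146); translate([249, 436, 0]) cylinder(h = 1072, r = 88); }


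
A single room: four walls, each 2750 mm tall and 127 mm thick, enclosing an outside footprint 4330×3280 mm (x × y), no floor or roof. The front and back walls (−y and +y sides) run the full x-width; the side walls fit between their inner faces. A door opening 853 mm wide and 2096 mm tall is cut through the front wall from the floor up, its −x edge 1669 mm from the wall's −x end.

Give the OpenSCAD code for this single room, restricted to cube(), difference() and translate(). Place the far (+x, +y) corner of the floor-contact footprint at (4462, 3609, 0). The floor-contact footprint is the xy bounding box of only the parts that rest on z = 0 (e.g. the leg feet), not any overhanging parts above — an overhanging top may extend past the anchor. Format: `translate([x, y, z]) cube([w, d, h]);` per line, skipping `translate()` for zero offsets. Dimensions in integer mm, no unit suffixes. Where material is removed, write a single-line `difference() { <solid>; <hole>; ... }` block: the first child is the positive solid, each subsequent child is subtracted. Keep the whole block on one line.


difference() { translate([132, 329, 0]) cube([4330, 127, 2750]); translate([1801, 329, 0]) cube([853, 127, 2096]); }
translate([132, 3482, 0]) cube([4330, 127, 2750]);
translate([132, 456, 0]) cube([127, 3026, 2750]);
translate([4335, 456, 0]) cube([127, 3026, 2750]);


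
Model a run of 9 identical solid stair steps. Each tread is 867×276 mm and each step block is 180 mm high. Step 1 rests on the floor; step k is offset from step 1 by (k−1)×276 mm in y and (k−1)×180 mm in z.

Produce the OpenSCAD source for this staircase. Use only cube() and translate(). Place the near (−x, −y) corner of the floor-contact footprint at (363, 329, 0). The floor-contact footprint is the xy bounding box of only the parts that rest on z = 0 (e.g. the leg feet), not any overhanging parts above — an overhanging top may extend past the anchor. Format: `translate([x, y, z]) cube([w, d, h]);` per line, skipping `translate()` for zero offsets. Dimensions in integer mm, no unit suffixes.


translate([363, 329, 0]) cube([867, 276, 180]);
translate([363, 605, 180]) cube([867, 276, 180]);
translate([363, 881, 360]) cube([867, 276, 180]);
translate([363, 1157, 540]) cube([867, 276, 180]);
translate([363, 1433, 720]) cube([867, 276, 180]);
translate([363, 1709, 900]) cube([867, 276, 180]);
translate([363, 1985, 1080]) cube([867, 276, 180]);
translate([363, 2261, 1260]) cube([867, 276, 180]);
translate([363, 2537, 1440]) cube([867, 276, 180]);


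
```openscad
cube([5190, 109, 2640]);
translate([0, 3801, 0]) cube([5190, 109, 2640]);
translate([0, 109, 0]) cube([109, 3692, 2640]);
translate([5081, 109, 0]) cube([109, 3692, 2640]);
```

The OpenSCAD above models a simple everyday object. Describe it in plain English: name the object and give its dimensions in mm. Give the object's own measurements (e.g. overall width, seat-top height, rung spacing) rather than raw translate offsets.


The wall frame of a small rectangular building: four walls, each 2640 mm tall and 109 mm thick, enclosing a footprint 5190 mm (x) by 3910 mm (y) outside-to-outside, with no floor or roof. The front and back walls (the −y and +y sides) span the full width; the two side walls fit between them.


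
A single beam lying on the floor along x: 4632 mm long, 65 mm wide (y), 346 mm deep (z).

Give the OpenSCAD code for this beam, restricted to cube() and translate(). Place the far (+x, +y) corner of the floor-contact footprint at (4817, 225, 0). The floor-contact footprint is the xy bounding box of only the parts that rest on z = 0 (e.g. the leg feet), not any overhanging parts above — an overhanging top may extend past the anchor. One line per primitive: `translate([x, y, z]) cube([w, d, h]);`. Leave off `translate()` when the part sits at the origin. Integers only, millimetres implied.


translate([185, 160, 0]) cube([4632, 65, 346]);


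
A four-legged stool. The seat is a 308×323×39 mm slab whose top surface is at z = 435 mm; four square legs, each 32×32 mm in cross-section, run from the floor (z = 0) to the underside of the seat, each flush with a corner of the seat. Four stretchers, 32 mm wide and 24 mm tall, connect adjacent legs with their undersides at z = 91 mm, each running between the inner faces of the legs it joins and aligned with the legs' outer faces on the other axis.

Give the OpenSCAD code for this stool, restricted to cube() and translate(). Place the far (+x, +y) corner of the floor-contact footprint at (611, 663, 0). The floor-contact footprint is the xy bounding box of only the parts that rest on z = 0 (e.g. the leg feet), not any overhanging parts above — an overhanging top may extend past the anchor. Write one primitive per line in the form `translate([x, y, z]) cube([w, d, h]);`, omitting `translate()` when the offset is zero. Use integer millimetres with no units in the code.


translate([303, 340, 396]) cube([308, 323, 39]);
translate([303, 340, 0]) cube([32, 32, 396]);
translate([579, 340, 0]) cube([32, 32, 396]);
translate([303, 631, 0]) cube([32, 32, 396]);
translate([579, 631, 0]) cube([32, 32, 396]);
translate([335, 340, 91]) cube([244, 32, 24]);
translate([335, 631, 91]) cube([244, 32, 24]);
translate([303, 372, 91]) cube([32, 259, 24]);
translate([579, 372, 91]) cube([32, 259, 24]);


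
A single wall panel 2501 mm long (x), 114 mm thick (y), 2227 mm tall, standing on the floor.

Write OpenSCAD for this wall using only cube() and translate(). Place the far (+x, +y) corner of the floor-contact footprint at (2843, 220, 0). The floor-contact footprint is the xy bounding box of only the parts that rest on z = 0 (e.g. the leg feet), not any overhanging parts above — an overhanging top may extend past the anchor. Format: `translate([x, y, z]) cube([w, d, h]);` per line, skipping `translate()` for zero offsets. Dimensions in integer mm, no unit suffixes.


translate([342, 106, 0]) cube([2501, 114, 2227]);


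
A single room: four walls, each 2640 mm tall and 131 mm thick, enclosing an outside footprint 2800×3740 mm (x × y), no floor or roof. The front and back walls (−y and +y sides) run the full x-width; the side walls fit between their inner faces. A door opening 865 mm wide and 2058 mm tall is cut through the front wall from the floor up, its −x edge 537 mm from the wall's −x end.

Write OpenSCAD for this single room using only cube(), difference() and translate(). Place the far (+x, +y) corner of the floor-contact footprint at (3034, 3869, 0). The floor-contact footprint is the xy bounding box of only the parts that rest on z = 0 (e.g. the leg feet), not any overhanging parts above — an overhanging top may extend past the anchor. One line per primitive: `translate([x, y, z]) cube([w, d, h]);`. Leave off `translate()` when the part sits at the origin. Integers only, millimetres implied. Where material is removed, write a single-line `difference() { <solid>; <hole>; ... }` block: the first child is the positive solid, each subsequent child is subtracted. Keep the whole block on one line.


difference() { translate([234, 129, 0]) cube([2800, 131, 2640]); translate([771, 129, 0]) cube([865, 131, 2058]); }
translate([234, 3738, 0]) cube([2800, 131, 2640]);
translate([234, 260, 0]) cube([131, 3478, 2640]);
translate([2903, 260, 0]) cube([131, 3478, 2640]);


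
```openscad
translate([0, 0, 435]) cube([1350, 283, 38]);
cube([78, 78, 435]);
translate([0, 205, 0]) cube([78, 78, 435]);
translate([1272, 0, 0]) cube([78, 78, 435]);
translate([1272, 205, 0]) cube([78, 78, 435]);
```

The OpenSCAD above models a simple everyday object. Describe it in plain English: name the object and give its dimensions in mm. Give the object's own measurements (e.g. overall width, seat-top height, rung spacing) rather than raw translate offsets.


A long wooden bench with a 1350 mm (x) × 283 mm (y) seat, 38 mm thick, its top surface 473 mm above the floor. Four 78 mm square legs at the seat corners, flush with the edges, run from z = 0 to the seat underside.


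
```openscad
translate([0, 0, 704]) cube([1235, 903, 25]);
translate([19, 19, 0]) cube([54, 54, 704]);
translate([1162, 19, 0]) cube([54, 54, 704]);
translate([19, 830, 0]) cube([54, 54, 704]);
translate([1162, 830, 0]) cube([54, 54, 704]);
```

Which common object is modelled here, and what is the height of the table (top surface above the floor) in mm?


A table. The table height is 729 mm.

A 1235×903×25 slab sits at z = 704 on four 54 mm square posts — a table. The top surface is at 704 + 25 = 729 mm.


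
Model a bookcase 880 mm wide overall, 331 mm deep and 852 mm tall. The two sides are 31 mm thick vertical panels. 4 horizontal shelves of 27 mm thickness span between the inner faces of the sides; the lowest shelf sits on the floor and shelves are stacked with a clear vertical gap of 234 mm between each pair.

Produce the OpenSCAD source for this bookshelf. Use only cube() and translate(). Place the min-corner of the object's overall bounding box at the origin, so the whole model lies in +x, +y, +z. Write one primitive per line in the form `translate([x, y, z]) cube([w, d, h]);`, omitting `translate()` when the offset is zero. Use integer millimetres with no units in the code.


cube([31, 331, 852]);
translate([849, 0, 0]) cube([31, 331, 852]);
translate([31, 0, 0]) cube([818, 331, 27]);
translate([31, 0, 261]) cube([818, 331, 27]);
translate([31, 0, 522]) cube([818, 331, 27]);
translate([31, 0, 783]) cube([818, 331, 27]);


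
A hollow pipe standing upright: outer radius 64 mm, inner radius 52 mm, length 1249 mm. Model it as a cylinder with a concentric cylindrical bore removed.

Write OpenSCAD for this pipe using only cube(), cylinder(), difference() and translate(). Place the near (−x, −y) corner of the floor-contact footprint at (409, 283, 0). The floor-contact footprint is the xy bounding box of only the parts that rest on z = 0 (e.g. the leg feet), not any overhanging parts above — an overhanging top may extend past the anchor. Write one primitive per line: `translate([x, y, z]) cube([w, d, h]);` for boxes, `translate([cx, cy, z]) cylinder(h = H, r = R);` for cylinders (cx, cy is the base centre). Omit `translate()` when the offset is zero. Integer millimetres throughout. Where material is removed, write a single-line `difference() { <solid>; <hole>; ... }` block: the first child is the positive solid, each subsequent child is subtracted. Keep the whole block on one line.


difference() { translate([473, 347, 0]) cylinder(h = 1249, r = 64); translate([473, 347, 0]) cylinder(h = 1249, r = 52); }


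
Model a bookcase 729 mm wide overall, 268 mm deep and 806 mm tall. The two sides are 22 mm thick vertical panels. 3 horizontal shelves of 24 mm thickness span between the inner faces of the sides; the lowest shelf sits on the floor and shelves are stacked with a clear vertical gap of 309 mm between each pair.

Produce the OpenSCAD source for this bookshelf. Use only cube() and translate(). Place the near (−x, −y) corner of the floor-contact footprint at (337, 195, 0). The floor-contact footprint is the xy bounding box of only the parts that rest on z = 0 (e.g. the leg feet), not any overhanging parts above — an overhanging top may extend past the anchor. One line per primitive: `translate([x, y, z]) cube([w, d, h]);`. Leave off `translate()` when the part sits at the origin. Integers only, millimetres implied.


translate([337, 195, 0]) cube([22, 268, 806]);
translate([1044, 195, 0]) cube([22, 268, 806]);
translate([359, 195, 0]) cube([685, 268, 24]);
translate([359, 195, 333]) cube([685, 268, 24]);
translate([359, 195, 666]) cube([685, 268, 24]);


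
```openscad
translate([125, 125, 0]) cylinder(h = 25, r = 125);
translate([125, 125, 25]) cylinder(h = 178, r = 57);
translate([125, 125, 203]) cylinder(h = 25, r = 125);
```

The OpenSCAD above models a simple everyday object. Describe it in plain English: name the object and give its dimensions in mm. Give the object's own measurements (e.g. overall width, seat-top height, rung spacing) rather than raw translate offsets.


A spool: two coaxial disc flanges of radius 125 mm and thickness 25 mm, joined by a core cylinder of radius 57 mm and height 178 mm. The lower flange rests on z = 0 and the three cylinders share a vertical axis.


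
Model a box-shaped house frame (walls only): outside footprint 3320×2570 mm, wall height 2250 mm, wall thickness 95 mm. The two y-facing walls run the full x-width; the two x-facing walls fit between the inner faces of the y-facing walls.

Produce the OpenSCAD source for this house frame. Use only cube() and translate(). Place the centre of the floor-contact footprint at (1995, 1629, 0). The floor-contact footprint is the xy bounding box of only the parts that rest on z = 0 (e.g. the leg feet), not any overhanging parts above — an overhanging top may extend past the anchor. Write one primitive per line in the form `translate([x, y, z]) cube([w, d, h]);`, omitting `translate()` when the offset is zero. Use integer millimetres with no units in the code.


translate([335, 344, 0]) cube([3320, 95, 2250]);
translate([335, 2819, 0]) cube([3320, 95, 2250]);
translate([335, 439, 0]) cube([95, 2380, 2250]);
translate([3560, 439, 0]) cube([95, 2380, 2250]);


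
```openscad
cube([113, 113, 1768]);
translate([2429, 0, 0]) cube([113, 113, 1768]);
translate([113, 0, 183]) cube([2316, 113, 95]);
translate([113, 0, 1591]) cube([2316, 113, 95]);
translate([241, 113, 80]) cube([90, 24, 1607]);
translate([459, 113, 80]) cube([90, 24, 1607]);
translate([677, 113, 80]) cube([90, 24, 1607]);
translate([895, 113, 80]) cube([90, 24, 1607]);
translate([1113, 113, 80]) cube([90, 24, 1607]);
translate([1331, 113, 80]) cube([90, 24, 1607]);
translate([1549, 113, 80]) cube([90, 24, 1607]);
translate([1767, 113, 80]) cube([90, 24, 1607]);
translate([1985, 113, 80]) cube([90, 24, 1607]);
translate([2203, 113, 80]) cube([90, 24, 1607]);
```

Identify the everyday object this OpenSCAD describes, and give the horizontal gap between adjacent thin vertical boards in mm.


A fence section. The picket gap is 128 mm.

Two posts, two rails, 10 pickets — a fence section. Span 2316 mm holds 10 pickets of 90 mm with 11 equal gaps: ⌊(2316 − 10·90) / 11⌋ = 128 mm.


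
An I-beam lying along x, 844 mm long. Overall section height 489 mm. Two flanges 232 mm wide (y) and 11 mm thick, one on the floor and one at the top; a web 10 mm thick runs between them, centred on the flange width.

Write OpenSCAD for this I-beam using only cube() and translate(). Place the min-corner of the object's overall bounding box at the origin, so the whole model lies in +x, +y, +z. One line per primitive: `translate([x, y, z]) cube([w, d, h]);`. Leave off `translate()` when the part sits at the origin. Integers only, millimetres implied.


cube([844, 232, 11]);
translate([0, 111, 11]) cube([844, 10, 467]);
translate([0, 0, 478]) cube([844, 232, 11]);


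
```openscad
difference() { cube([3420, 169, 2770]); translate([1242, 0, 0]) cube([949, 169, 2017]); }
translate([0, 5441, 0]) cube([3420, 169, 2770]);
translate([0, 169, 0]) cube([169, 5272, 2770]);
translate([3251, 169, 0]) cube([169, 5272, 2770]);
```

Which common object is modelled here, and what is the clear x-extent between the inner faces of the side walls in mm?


A single room. The interior width is 3082 mm.

Four walls enclosing a rectangle with a door in the front wall — a room. Outside width 3420 minus two 169 mm walls gives 3082 mm.


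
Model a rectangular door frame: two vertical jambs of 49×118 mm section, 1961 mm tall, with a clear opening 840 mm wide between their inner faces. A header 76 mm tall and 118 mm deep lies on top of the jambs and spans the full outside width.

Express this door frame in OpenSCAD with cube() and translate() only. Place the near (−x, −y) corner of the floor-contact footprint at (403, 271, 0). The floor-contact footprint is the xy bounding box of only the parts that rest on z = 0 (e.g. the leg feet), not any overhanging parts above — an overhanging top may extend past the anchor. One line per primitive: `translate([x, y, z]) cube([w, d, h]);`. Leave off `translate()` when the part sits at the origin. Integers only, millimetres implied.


translate([403, 271, 0]) cube([49, 118, 1961]);
translate([1292, 271, 0]) cube([49, 118, 1961]);
translate([403, 271, 1961]) cube([938, 118, 76]);
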